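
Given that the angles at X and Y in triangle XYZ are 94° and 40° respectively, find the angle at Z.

Let angle Z = x. Then 94 + 40 + x = 180.
x = 180 - 134 = 46 degrees.

46 degrees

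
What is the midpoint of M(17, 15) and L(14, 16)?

M = ((x₁ + x₂)/2, (y₁ + y₂)/2)
= ((17 + 14)/2, (15 + 16)/2)
= (31/2, 31/2) = (31/2, 31/2)

(31/2, 31/2)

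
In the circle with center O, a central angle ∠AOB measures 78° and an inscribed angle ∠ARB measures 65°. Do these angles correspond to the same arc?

By the inscribed angle theorem, the inscribed angle for a central angle of 78° should be 78° / 2 = 39°.
The given inscribed angle is 65°, which does not equal 39°.
Therefore, no, they do not correspond to the same arc.

No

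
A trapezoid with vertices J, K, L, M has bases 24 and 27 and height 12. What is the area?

Area = (24 + 27) * 12 / 2 = 612 / 2 = 306

306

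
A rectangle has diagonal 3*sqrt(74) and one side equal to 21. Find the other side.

Using the Pythagorean theorem: d^2 = a^2 + b^2
b^2 = d^2 - a^2
b^2 = 666 - 441
b^2 = 225
b = sqrt(225) = 15

15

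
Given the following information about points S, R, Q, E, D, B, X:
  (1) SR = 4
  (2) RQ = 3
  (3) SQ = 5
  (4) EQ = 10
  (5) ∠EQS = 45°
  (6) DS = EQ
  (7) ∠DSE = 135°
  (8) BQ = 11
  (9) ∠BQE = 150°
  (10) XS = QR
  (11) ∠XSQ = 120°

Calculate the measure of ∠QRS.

Step 1: By the inverse law of cosines on triangle QRS: cos(∠QRS) = (3² + 4² − 5²) / (2·3·4) = 0/24 = 0, so ∠QRS = 90°.

Therefore, the measure of angle ∠QRS = 90°.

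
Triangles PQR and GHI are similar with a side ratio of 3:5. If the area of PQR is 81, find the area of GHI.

Area ratio = (3/5)^2 = 9/25. Area of GHI = 81 * 25/9 = 225.

225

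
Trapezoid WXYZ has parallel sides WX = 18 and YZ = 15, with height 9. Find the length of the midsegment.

The midsegment (median) of a trapezoid connects the midpoints of the non-parallel sides.
Its length is the average of the two bases: (18 + 15) / 2 = 33/2.

33/2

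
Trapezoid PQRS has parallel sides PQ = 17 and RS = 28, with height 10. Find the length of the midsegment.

midsegment = (17 + 28) / 2 = 45 / 2 = 45/2

45/2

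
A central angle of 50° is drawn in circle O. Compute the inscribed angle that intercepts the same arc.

Inscribed angle = 50° / 2 = 25° (inscribed angle theorem).

25°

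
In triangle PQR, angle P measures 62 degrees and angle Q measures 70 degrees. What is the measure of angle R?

angle R = 180 - 62 - 70 = 48 degrees.

48 degrees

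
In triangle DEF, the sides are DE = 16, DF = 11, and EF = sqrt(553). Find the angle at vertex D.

By the inverse law of cosines: cos(D) = (DE² + DF² - EF²) / (2 × DE × DF)
cos(D) = (16² + 11² - (sqrt(553))²) / (2 × 16 × 11)
cos(D) = (256 + 121 - (553)) / 352
cos(D) = -1/2
D = arccos(-1/2) = 120°

120°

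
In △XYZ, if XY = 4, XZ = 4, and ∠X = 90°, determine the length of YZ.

Since angle X = 90°, this is a right triangle and the law of cosines reduces to the Pythagorean theorem.
YZ^2 = 4^2 + 4^2 = 32
YZ = 4*sqrt(2)

4*sqrt(2)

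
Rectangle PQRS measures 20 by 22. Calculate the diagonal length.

d = sqrt(20^2 + 22^2) = sqrt(884) = 2*sqrt(221)

2*sqrt(221)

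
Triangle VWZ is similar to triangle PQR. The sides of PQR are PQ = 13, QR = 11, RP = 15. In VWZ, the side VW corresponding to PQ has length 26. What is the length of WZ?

Similar triangles have proportional sides. Setting up the proportion:
VW / PQ = WZ / QR
26 / 13 = WZ / 11
WZ = 11 * 26 / 13 = 22.

22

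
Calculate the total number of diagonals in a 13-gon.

Each of the 13 vertices connects to 10 non-adjacent vertices via diagonals.
Total connections = 13 × 10 = 130, but each diagonal is counted twice.
Number of diagonals = 130 / 2 = 65.

65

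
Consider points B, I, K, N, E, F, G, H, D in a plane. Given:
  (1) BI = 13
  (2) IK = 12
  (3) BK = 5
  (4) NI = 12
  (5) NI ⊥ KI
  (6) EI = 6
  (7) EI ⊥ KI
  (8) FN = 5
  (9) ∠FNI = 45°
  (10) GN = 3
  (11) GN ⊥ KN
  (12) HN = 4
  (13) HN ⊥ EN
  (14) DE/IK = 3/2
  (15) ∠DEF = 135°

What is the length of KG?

Step 1: By the law of cosines on triangle NIK: NK² = 12² + 12² − 2·12·12·cos(90°) = 288, so NK = 12·√2.
Step 2: By the law of cosines on triangle KNG: KG² = (12·√2)² + 3² − 2·12·√2·3·cos(90°) = 297, so KG = 3·√33.

Therefore, the length of KG = 3·√33.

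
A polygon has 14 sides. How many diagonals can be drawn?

Total line segments between 14 vertices = C(14,2) = 91.
Subtract the 14 sides: 91 - 14 = 77 diagonals.

77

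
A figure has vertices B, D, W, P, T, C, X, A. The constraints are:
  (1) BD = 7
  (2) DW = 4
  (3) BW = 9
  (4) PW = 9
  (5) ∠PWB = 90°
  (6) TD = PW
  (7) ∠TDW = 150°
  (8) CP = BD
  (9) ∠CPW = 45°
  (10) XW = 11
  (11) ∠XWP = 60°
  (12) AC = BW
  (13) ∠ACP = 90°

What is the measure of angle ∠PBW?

Step 1: By the law of cosines on triangle BWP: BP² = 9² + 9² − 2·9·9·cos(90°) = 162, so BP = 9·√2.
Step 2: By the inverse law of cosines on triangle PBW: cos(∠PBW) = ((9·√2)² + 9² − 9²) / (2·9·√2·9) = 162/229.1 = 0.7071, so ∠PBW = 45°.

Therefore, the measure of angle ∠PBW = 45°.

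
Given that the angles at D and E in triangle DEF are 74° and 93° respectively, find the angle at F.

angle F = 180 - 74 - 93 = 13 degrees.

13 degrees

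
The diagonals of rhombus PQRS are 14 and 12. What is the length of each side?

The diagonals of a rhombus bisect each other at right angles.
Half-diagonals: 14/2 = 7 and 12/2 = 6
side = sqrt(7^2 + 6^2)
side = sqrt(49 + 36)
side = sqrt(85)

sqrt(85)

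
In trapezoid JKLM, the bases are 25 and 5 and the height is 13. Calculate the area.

Area = (25 + 5) * 13 / 2 = 390 / 2 = 195

195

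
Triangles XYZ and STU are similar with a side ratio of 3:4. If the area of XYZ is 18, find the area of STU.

The ratio of areas of similar triangles = (side ratio)^2.
Side ratio = 3:4, so area ratio = 9:16.
Area of STU / Area of XYZ = 16/9
Area of STU = 18 * 16/9 = 32

32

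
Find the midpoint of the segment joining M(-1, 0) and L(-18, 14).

The midpoint is the average of the coordinates:
x: (-1 + -18)/2 = -19/2
y: (0 + 14)/2 = 7
Midpoint = (-19/2, 7)

(-19/2, 7)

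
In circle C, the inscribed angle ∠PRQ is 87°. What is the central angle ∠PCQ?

By the inscribed angle theorem, the central angle is twice the inscribed angle.
Central angle = 2 × 87° = 174°

174°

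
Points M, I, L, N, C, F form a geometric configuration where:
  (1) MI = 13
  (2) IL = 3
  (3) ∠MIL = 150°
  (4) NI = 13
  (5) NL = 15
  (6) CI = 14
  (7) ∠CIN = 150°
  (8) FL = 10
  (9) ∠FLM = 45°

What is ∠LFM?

Step 1: By the law of cosines on triangle LIM: LM² = 3² + 13² − 2·3·13·cos(150°) = 245.55, so LM ≈ 15.67.
Step 2: By the law of cosines on triangle FLM: FM² = 10² + 15.67² − 2·10·15.67·cos(45°) = 123.94, so FM ≈ 11.13.
Step 3: By the inverse law of cosines on triangle LFM: cos(∠LFM) = (10² + 11.13² − 15.67²) / (2·10·11.13) = -21.61/222.66 = -0.097, so ∠LFM = 95.57°.

Therefore, the measure of angle ∠LFM = 95.57°.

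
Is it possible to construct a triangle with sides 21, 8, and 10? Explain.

Check the triangle inequality: 8 + 10 = 18 ≤ 21.
Since the sum of two sides does not exceed the third, no triangle can be formed.

No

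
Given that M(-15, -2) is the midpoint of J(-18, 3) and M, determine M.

Using the midpoint formula: M = ((x1 + x2)/2, (y1 + y2)/2)
We know M = (-15, -2) and J = (-18, 3)
For x: -15 = (-18 + x2)/2, so x2 = 2*-15 - -18 = -12
For y: -2 = (3 + y2)/2, so y2 = 2*-2 - 3 = -7
M = (-12, -7)

(-12, -7)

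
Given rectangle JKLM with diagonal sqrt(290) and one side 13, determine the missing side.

Using the Pythagorean theorem: d^2 = a^2 + b^2
b^2 = d^2 - a^2
b^2 = 290 - 169
b^2 = 121
b = sqrt(121) = 11

11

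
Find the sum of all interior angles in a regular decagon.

The sum of interior angles of an n-sided polygon is (n - 2) * 180.
For n = 10: (10 - 2) * 180 = 8 * 180 = 1440 degrees.

1440 degrees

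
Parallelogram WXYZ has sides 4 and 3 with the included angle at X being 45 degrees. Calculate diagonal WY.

The diagonal of a parallelogram can be found by treating two adjacent sides and the diagonal as a triangle.
Applying the law of cosines with sides 4, 3 and included angle 45°:
d^2 = 16 + 9 - 24*cos(45°) = 25 - 12*sqrt(2)
d = sqrt(25 - 12*sqrt(2))

sqrt(25 - 12*sqrt(2))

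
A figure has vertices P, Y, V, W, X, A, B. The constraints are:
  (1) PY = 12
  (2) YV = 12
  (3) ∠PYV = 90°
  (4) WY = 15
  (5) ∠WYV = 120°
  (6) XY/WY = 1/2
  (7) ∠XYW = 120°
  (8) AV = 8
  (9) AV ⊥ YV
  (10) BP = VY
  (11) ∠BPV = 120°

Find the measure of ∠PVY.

Step 1: By the law of cosines on triangle VYP: VP² = 12² + 12² − 2·12·12·cos(90°) = 288, so VP = 12·√2.
Step 2: By the inverse law of cosines on triangle PVY: cos(∠PVY) = ((12·√2)² + 12² − 12²) / (2·12·√2·12) = 288/407.29 = 0.7071, so ∠PVY = 45°.

Therefore, the measure of angle ∠PVY = 45°.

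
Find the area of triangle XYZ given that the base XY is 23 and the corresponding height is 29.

Area = (1/2)(23)(29) = 667/2

667/2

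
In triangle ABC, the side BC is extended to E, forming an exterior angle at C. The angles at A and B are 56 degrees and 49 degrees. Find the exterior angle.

The interior angle at C is 180 - 56 - 49 = 75 degrees.
The exterior angle and interior angle at C are supplementary:
Exterior angle = 180 - 75 = 105 degrees.

105 degrees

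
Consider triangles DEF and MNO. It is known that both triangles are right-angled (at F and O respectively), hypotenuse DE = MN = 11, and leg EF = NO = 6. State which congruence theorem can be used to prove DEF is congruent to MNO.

The given information matches HL: The hypotenuse and one leg of two right triangles are equal (Hypotenuse-Leg).

HL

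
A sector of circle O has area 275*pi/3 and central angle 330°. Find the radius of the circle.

Sector area A = πr² × θ/360, so r² = 360A / (πθ).
r² = 360 × 275*pi/3 / (π × 330)
r² = 100
r = 10

10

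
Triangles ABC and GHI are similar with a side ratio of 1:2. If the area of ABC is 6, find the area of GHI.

Area ratio = (1/2)^2 = 1/4. Area of GHI = 6 * 4/1 = 24.

24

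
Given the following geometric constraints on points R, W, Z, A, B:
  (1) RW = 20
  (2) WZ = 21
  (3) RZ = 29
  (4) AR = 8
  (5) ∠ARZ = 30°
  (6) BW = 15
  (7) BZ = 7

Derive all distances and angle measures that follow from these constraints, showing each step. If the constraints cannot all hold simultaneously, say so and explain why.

The constraints are consistent.

Step 1: From ZR = 29, RA = 8, and ∠ZRA = 30°, by the law of cosines:
  ZA² = ZR² + RA² - 2·ZR·RA·cos(30°) = 841 + 64 - 401.8 = 503.2
  ZA ≈ 22.43

Step 2: From RW = 20, RZ = 29, WZ = 21, by the inverse law of cosines:
  cos(∠WRZ) = (RW² + RZ² - WZ²) / (2·RW·RZ)
  ∠WRZ = 46.4°

Step 3: From WB = 15, WZ = 21, BZ = 7, by the inverse law of cosines:
  cos(∠BWZ) = (WB² + WZ² - BZ²) / (2·WB·WZ)
  ∠BWZ = 11.66°

Step 4: From WR = 20, WZ = 21, RZ = 29, by the inverse law of cosines:
  cos(∠RWZ) = (WR² + WZ² - RZ²) / (2·WR·WZ)
  ∠RWZ = 90°

Step 5: From ZB = 7, ZW = 21, BW = 15, by the inverse law of cosines:
  cos(∠BZW) = (ZB² + ZW² - BW²) / (2·ZB·ZW)
  ∠BZW = 25.66°

Step 6: From ZR = 29, ZW = 21, RW = 20, by the inverse law of cosines:
  cos(∠RZW) = (ZR² + ZW² - RW²) / (2·ZR·ZW)
  ∠RZW = 43.6°

Step 7: From BW = 15, BZ = 7, WZ = 21, by the inverse law of cosines:
  cos(∠WBZ) = (BW² + BZ² - WZ²) / (2·BW·BZ)
  ∠WBZ = 142.68°

Step 8: From ZA = 22.43, ZR = 29, AR = 8, by the inverse law of cosines:
  cos(∠AZR) = (ZA² + ZR² - AR²) / (2·ZA·ZR)
  ∠AZR = 10.27°

Step 9: From AR = 8, AZ = 22.43, RZ = 29, by the inverse law of cosines:
  cos(∠RAZ) = (AR² + AZ² - RZ²) / (2·AR·AZ)
  ∠RAZ = 139.73°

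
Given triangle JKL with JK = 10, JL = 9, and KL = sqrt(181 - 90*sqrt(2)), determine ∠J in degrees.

cos(J) = (10² + 9² - (sqrt(181 - 90*sqrt(2)))²) / (2 × 10 × 9) = sqrt(2)/2, so J = arccos(sqrt(2)/2) = 45°.

45°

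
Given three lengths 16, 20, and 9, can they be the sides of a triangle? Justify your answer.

Yes.
The triangle inequality requires that the sum of any two sides exceeds the third.
Here 9 + 16 = 25 > 20, so the condition is met.

Yes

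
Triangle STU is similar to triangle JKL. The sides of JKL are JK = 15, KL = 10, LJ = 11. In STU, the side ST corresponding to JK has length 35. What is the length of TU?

k = 35/15 = 7/3. TU = 7/3 * 10 = 70/3.

70/3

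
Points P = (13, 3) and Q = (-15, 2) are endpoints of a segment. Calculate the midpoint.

The midpoint is the point halfway along the segment.
Move half the horizontal distance: 13 + (-15 - 13)/2 = 13 + -28/2 = -1
Move half the vertical distance: 3 + (2 - 3)/2 = 3 + -1/2 = 5/2
Midpoint = (-1, 5/2)

(-1, 5/2)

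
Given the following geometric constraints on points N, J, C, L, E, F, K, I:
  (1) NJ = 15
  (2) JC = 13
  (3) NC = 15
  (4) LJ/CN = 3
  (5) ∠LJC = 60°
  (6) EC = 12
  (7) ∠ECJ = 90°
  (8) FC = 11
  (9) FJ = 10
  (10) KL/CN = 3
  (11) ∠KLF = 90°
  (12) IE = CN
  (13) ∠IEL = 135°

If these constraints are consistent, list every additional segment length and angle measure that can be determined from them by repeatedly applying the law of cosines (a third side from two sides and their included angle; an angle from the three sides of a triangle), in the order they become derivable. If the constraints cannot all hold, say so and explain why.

The constraints are consistent. Derivable facts, in order:
After 1 step:
- CL ≈ 40.11
- JE ≈ 17.69
- ∠CFJ = 76.33°
- ∠CJF = 55.3°
- ∠CJN = 64.32°
- ∠CNJ = 51.36°
- ∠FCJ = 48.37°
- ∠JCN = 64.32°
After 2 steps:
- ∠CEJ = 47.29°
- ∠CJE = 42.71°
- ∠CLJ = 16.3°
- ∠JCL = 103.7°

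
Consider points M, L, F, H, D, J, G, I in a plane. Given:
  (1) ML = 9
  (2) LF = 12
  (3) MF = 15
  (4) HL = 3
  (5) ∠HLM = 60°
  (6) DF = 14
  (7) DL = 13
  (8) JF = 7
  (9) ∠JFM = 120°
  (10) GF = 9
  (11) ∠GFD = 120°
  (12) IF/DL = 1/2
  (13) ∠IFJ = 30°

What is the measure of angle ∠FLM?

Step 1: By the inverse law of cosines on triangle FLM: cos(∠FLM) = (12² + 9² − 15²) / (2·12·9) = 0/216 = 0, so ∠FLM = 90°.

Therefore, the measure of angle ∠FLM = 90°.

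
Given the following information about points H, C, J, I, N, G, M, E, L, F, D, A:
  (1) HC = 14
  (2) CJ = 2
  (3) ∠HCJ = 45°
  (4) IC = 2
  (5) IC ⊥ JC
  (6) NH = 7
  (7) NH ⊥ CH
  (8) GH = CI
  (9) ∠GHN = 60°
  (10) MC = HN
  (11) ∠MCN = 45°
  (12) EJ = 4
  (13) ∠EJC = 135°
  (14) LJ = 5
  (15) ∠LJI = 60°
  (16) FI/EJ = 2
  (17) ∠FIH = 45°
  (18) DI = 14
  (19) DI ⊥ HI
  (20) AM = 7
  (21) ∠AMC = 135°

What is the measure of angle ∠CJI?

Step 1: By the law of cosines on triangle JCI: JI² = 2² + 2² − 2·2·2·cos(90°) = 8, so JI = 2·√2.
Step 2: By the inverse law of cosines on triangle CJI: cos(∠CJI) = (2² + (2·√2)² − 2²) / (2·2·2·√2) = 8/11.31 = 0.7071, so ∠CJI = 45°.

Therefore, the measure of angle ∠CJI = 45°.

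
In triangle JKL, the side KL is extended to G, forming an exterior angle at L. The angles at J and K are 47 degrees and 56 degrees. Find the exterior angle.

By the exterior angle theorem, an exterior angle of a triangle equals the sum of the two remote interior angles.
Exterior angle = angle J + angle K
Exterior angle = 47 + 56 = 103 degrees

103 degrees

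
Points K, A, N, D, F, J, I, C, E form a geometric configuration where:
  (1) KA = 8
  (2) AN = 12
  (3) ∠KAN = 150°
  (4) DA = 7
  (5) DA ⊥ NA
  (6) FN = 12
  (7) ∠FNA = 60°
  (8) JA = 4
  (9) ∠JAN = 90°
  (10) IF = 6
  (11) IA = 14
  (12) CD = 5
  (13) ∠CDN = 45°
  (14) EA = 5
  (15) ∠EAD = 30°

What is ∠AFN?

Step 1: By the law of cosines on triangle FNA: FA² = 12² + 12² − 2·12·12·cos(60°) = 144, so FA = 12.
Step 2: By the inverse law of cosines on triangle AFN: cos(∠AFN) = (12² + 12² − 12²) / (2·12·12) = 144/288 = 0.5, so ∠AFN = 60°.

Therefore, the measure of angle ∠AFN = 60°.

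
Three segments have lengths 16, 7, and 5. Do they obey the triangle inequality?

Check the triangle inequality: 7 + 5 = 12 ≤ 16.
Since the sum of two sides does not exceed the third, no triangle can be formed.

No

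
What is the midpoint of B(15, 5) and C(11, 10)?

The midpoint is the average of the coordinates:
x: (15 + 11)/2 = 13
y: (5 + 10)/2 = 15/2
Midpoint = (13, 15/2)

(13, 15/2)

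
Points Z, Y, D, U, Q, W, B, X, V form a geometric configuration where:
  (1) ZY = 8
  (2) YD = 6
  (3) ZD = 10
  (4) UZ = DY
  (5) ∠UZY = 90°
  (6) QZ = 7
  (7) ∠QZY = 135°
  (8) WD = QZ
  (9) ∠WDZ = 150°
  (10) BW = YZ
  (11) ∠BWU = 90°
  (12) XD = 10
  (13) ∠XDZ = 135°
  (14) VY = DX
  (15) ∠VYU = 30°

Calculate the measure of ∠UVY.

From the given relations: UZ = DY = 6; VY = DX = 10.
Step 1: By the law of cosines on triangle UZY: UY² = 6² + 8² − 2·6·8·cos(90°) = 100, so UY = 10.
Step 2: By the law of cosines on triangle VYU: VU² = 10² + 10² − 2·10·10·cos(30°) = 26.79, so VU ≈ 5.18.
Step 3: By the inverse law of cosines on triangle UVY: cos(∠UVY) = (5.18² + 10² − 10²) / (2·5.18·10) = 26.79/103.53 = 0.2588, so ∠UVY = 75°.

Therefore, the measure of angle ∠UVY = 75°.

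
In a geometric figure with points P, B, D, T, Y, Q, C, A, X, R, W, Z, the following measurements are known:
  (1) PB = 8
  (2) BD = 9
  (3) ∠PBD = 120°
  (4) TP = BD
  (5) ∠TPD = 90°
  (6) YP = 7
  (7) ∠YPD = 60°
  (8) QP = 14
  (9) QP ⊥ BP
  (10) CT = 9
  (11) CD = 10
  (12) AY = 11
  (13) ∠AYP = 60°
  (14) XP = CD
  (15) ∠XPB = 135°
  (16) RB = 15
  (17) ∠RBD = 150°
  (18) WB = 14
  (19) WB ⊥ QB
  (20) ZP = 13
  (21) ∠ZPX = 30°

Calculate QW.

Step 1: By the law of cosines on triangle BPQ: BQ² = 8² + 14² − 2·8·14·cos(90°) = 260, so BQ = 2·√65.
Step 2: By the law of cosines on triangle QBW: QW² = (2·√65)² + 14² − 2·2·√65·14·cos(90°) = 456, so QW = 2·√114.

Therefore, the length of QW = 2·√114.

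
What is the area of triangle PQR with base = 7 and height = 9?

Area = (1/2)(7)(9) = 63/2

63/2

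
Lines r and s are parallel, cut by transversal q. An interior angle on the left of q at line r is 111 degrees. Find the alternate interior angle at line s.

Alternate interior angles are equal: 111 degrees.

111 degrees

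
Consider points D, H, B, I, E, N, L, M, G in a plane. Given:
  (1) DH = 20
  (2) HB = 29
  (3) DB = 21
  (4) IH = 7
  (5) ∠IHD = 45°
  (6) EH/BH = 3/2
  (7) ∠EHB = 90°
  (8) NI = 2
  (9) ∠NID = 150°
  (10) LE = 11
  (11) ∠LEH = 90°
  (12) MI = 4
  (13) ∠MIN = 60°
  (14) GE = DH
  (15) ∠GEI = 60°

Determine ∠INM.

Step 1: By the law of cosines on triangle NIM: NM² = 2² + 4² − 2·2·4·cos(60°) = 12, so NM = 2·√3.
Step 2: By the inverse law of cosines on triangle INM: cos(∠INM) = (2² + (2·√3)² − 4²) / (2·2·2·√3) = 0/13.86 = 0, so ∠INM = 90°.

Therefore, the measure of angle ∠INM = 90°.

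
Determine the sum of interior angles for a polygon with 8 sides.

The sum of interior angles of an n-sided polygon is (n - 2) * 180.
For n = 8: (8 - 2) * 180 = 6 * 180 = 1080 degrees.

1080 degrees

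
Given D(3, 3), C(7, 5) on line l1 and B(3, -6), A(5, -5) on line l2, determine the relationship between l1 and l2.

Slope of line 1: m1 = (5 - 3)/(7 - 3) = 2/4 = 1/2
Slope of line 2: m2 = (-5 - -6)/(5 - 3) = 1/2 = 1/2
m1 = m2, so the lines are parallel.

Parallel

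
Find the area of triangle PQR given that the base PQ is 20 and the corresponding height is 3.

Area = (1/2)(20)(3) = 30

30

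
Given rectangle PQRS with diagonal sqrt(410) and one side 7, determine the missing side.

Using the Pythagorean theorem: d^2 = a^2 + b^2
b^2 = d^2 - a^2
b^2 = 410 - 49
b^2 = 361
b = sqrt(361) = 19

19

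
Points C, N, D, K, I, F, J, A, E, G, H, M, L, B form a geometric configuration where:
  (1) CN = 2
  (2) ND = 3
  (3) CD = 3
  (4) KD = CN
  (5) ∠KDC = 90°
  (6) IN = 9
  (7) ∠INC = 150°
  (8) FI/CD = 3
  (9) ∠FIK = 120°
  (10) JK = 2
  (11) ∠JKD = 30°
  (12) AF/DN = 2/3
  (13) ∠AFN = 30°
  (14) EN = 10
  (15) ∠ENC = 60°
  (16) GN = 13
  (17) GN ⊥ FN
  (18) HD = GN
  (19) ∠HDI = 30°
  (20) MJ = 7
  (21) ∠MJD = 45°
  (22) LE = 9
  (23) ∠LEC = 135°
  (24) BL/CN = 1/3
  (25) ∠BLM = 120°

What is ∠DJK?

From the given relations: KD = CN = 2.
Step 1: By the law of cosines on triangle JKD: JD² = 2² + 2² − 2·2·2·cos(30°) = 1.07, so JD ≈ 1.04.
Step 2: By the inverse law of cosines on triangle DJK: cos(∠DJK) = (1.04² + 2² − 2²) / (2·1.04·2) = 1.07/4.14 = 0.2588, so ∠DJK = 75°.

Therefore, the measure of angle ∠DJK = 75°.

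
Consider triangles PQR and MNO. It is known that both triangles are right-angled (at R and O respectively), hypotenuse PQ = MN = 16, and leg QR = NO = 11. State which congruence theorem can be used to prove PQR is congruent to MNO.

The given information provides:
both triangles are right-angled (at R and O respectively), hypotenuse PQ = MN = 16, and leg QR = NO = 11
This matches the HL congruence theorem.
The hypotenuse and one leg of two right triangles are equal (Hypotenuse-Leg).

HL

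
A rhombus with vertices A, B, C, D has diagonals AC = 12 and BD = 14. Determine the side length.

In a rhombus, the diagonals bisect each other perpendicularly, creating four congruent right triangles.
Each triangle has legs 6 (half of 12) and 7 (half of 14).
The hypotenuse of each right triangle is a side of the rhombus:
side = sqrt(6^2 + 7^2) = sqrt(85)

sqrt(85)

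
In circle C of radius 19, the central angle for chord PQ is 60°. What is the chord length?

Chord = 2(19) sin(30°) = 19

19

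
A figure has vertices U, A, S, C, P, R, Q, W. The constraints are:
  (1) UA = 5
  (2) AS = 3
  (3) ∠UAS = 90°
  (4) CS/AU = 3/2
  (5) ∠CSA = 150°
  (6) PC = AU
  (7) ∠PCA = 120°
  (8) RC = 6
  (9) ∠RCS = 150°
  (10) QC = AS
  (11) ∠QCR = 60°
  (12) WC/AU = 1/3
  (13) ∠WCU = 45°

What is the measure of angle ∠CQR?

From the given relations: QC = AS = 3.
Step 1: By the law of cosines on triangle QCR: QR² = 3² + 6² − 2·3·6·cos(60°) = 27, so QR = 3·√3.
Step 2: By the inverse law of cosines on triangle CQR: cos(∠CQR) = (3² + (3·√3)² − 6²) / (2·3·3·√3) = 0/31.18 = 0, so ∠CQR = 90°.

Therefore, the measure of angle ∠CQR = 90°.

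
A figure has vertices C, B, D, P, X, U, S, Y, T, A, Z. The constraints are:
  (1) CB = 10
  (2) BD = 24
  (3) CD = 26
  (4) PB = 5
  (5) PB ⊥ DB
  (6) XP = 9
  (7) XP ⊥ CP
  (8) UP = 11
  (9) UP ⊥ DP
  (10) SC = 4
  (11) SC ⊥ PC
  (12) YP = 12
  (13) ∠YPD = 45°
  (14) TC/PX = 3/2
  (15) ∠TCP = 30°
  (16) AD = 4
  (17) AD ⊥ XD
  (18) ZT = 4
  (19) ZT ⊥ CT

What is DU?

Step 1: By the law of cosines on triangle DBP: DP² = 24² + 5² − 2·24·5·cos(90°) = 601, so DP ≈ 24.52.
Step 2: By the law of cosines on triangle DPU: DU² = 24.52² + 11² − 2·24.52·11·cos(90°) = 722, so DU = 19·√2.

Therefore, the length of DU = 19·√2.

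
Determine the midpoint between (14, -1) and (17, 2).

The midpoint is the point halfway along the segment.
Move half the horizontal distance: 14 + (17 - 14)/2 = 14 + 3/2 = 31/2
Move half the vertical distance: -1 + (2 - -1)/2 = -1 + 3/2 = 1/2
Midpoint = (31/2, 1/2)

(31/2, 1/2)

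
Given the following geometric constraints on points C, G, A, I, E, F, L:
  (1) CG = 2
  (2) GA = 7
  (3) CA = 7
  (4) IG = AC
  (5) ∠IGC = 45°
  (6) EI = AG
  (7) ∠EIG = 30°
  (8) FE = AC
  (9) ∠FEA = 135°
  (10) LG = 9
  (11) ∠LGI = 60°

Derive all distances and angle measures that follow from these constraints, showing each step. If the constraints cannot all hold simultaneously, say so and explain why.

The constraints are consistent.

From the given relations:
  IG = AC = 7
  EI = AG = 7
  FE = AC = 7

Step 1: From CG = 2, GI = 7, and ∠CGI = 45°, by the law of cosines:
  CI² = CG² + GI² - 2·CG·GI·cos(45°) = 4 + 49 - 19.8 = 33.2
  CI ≈ 5.76

Step 2: From GI = 7, IE = 7, and ∠GIE = 30°, by the law of cosines:
  GE² = GI² + IE² - 2·GI·IE·cos(30°) = 49 + 49 - 84.87 = 13.13
  GE ≈ 3.62

Step 3: From IG = 7, GL = 9, and ∠IGL = 60°, by the law of cosines:
  IL² = IG² + GL² - 2·IG·GL·cos(60°) = 49 + 81 - 63 = 67
  IL = √67

Step 4: From CA = 7, CG = 2, AG = 7, by the inverse law of cosines:
  cos(∠ACG) = (CA² + CG² - AG²) / (2·CA·CG)
  ∠ACG = 81.79°

Step 5: From GA = 7, GC = 2, AC = 7, by the inverse law of cosines:
  cos(∠AGC) = (GA² + GC² - AC²) / (2·GA·GC)
  ∠AGC = 81.79°

Step 6: From AC = 7, AG = 7, CG = 2, by the inverse law of cosines:
  cos(∠CAG) = (AC² + AG² - CG²) / (2·AC·AG)
  ∠CAG = 16.43°

Step 7: From CG = 2, CI = 5.76, GI = 7, by the inverse law of cosines:
  cos(∠GCI) = (CG² + CI² - GI²) / (2·CG·CI)
  ∠GCI = 120.79°

Step 8: From GE = 3.62, GI = 7, EI = 7, by the inverse law of cosines:
  cos(∠EGI) = (GE² + GI² - EI²) / (2·GE·GI)
  ∠EGI = 75°

Step 9: From IC = 5.76, IG = 7, CG = 2, by the inverse law of cosines:
  cos(∠CIG) = (IC² + IG² - CG²) / (2·IC·IG)
  ∠CIG = 14.21°

Step 10: From IG = 7, IL = √67, GL = 9, by the inverse law of cosines:
  cos(∠GIL) = (IG² + IL² - GL²) / (2·IG·IL)
  ∠GIL = 72.22°

Step 11: From EG = 3.62, EI = 7, GI = 7, by the inverse law of cosines:
  cos(∠GEI) = (EG² + EI² - GI²) / (2·EG·EI)
  ∠GEI = 75°

Step 12: From LG = 9, LI = √67, GI = 7, by the inverse law of cosines:
  cos(∠GLI) = (LG² + LI² - GI²) / (2·LG·LI)
  ∠GLI = 47.78°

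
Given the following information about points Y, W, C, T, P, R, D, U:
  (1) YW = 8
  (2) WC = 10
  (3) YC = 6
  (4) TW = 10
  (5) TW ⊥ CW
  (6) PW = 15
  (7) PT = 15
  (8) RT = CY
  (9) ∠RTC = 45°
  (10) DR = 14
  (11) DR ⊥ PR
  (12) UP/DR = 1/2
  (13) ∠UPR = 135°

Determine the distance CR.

From the given relations: RT = CY = 6.
Step 1: By the law of cosines on triangle CWT: CT² = 10² + 10² − 2·10·10·cos(90°) = 200, so CT = 10·√2.
Step 2: By the law of cosines on triangle CTR: CR² = (10·√2)² + 6² − 2·10·√2·6·cos(45°) = 116, so CR = 2·√29.

Therefore, the length of CR = 2·√29.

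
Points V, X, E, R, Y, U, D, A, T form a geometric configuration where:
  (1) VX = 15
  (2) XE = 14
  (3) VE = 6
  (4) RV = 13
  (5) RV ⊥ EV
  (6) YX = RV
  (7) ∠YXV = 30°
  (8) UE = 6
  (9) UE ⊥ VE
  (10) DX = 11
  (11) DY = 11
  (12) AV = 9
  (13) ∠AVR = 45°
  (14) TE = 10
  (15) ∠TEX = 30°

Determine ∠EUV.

Step 1: By the law of cosines on triangle UEV: UV² = 6² + 6² − 2·6·6·cos(90°) = 72, so UV = 6·√2.
Step 2: By the inverse law of cosines on triangle EUV: cos(∠EUV) = (6² + (6·√2)² − 6²) / (2·6·6·√2) = 72/101.82 = 0.7071, so ∠EUV = 45°.

Therefore, the measure of angle ∠EUV = 45°.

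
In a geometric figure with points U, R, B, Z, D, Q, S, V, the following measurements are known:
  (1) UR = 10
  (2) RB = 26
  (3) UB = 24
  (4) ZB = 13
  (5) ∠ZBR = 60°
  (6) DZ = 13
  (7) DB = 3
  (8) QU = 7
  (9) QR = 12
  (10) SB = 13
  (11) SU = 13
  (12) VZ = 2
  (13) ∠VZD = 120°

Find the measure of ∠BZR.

Step 1: By the law of cosines on triangle ZBR: ZR² = 13² + 26² − 2·13·26·cos(60°) = 507, so ZR = 13·√3.
Step 2: By the inverse law of cosines on triangle BZR: cos(∠BZR) = (13² + (13·√3)² − 26²) / (2·13·13·√3) = 0/585.43 = 0, so ∠BZR = 90°.

Therefore, the measure of angle ∠BZR = 90°.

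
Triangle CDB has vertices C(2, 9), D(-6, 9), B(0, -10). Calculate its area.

Using the Shoelace formula for a triangle:
Area = (1/2)|x0(y1 - y2) + x1(y2 - y0) + x2(y0 - y1)|
Area = (1/2)|2(9 - -10) + -6(-10 - 9) + 0(9 - 9)|
Area = (1/2)|38 + 114 + 0|
Area = (1/2)|152|
Area = (1/2)(152)
Area = 76

76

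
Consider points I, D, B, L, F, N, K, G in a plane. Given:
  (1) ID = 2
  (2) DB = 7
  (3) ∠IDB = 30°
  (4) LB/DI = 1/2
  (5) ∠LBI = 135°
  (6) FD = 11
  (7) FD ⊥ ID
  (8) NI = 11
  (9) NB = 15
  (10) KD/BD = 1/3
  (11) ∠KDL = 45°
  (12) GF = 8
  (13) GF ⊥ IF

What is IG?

Step 1: By the law of cosines on triangle FDI: FI² = 11² + 2² − 2·11·2·cos(90°) = 125, so FI = 5·√5.
Step 2: By the law of cosines on triangle IFG: IG² = (5·√5)² + 8² − 2·5·√5·8·cos(90°) = 189, so IG = 3·√21.

Therefore, the length of IG = 3·√21.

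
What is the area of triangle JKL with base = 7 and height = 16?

A triangle's area is half the area of a rectangle with the same base and height.
Area = (1/2) * 7 * 16 = 56.

56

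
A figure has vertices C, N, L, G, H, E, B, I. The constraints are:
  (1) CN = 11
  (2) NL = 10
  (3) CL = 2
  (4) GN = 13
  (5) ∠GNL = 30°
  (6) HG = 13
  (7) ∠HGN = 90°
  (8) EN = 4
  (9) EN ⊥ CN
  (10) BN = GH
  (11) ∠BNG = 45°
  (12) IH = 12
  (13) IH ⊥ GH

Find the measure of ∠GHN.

Step 1: By the law of cosines on triangle HGN: HN² = 13² + 13² − 2·13·13·cos(90°) = 338, so HN = 13·√2.
Step 2: By the inverse law of cosines on triangle GHN: cos(∠GHN) = (13² + (13·√2)² − 13²) / (2·13·13·√2) = 338/478 = 0.7071, so ∠GHN = 45°.

Therefore, the measure of angle ∠GHN = 45°.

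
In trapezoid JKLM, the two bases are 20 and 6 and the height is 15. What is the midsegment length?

The midsegment (median) of a trapezoid connects the midpoints of the non-parallel sides.
Its length is the average of the two bases: (20 + 6) / 2 = 13.

13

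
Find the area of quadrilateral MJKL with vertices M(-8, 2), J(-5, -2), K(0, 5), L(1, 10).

Shoelace: sum of cross terms = 78, Area = (1/2)|78| = 39

39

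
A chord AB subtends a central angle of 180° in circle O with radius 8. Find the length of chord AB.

Chord = 2(8) sin(90°) = 16

16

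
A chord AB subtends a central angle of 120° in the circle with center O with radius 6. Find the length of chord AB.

Chord = 2(6) sin(60°) = 6*sqrt(3)

6*sqrt(3)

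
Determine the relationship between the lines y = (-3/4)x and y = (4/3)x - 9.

Slope of line 1: m1 = -3/4
Slope of line 2: m2 = 4/3
m1 * m2 = -1, so perpendicular.

Perpendicular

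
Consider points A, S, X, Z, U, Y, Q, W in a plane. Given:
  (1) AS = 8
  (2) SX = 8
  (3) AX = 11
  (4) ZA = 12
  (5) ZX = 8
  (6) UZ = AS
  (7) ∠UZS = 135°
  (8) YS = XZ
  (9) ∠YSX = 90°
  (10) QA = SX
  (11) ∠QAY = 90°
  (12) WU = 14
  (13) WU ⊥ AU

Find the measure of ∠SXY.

From the given relations: YS = XZ = 8.
Step 1: By the law of cosines on triangle XSY: XY² = 8² + 8² − 2·8·8·cos(90°) = 128, so XY = 8·√2.
Step 2: By the inverse law of cosines on triangle SXY: cos(∠SXY) = (8² + (8·√2)² − 8²) / (2·8·8·√2) = 128/181.02 = 0.7071, so ∠SXY = 45°.

Therefore, the measure of angle ∠SXY = 45°.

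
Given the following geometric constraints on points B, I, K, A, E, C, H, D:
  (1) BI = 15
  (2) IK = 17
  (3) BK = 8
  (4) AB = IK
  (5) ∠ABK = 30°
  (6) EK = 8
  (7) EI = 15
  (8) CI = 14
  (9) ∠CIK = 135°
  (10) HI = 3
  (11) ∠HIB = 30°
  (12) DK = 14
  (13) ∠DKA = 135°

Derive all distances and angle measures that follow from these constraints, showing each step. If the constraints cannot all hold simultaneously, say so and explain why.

The constraints are consistent.

From the given relations:
  AB = IK = 17

Step 1: From BI = 15, IH = 3, and ∠BIH = 30°, by the law of cosines:
  BH² = BI² + IH² - 2·BI·IH·cos(30°) = 225 + 9 - 77.94 = 156.1
  BH ≈ 12.49

Step 2: From KB = 8, BA = 17, and ∠KBA = 30°, by the law of cosines:
  KA² = KB² + BA² - 2·KB·BA·cos(30°) = 64 + 289 - 235.6 = 117.4
  KA ≈ 10.84

Step 3: From KI = 17, IC = 14, and ∠KIC = 135°, by the law of cosines:
  KC² = KI² + IC² - 2·KI·IC·cos(135°) = 289 + 196 + 336.6 = 821.6
  KC ≈ 28.66

Step 4: From BI = 15, BK = 8, IK = 17, by the inverse law of cosines:
  cos(∠IBK) = (BI² + BK² - IK²) / (2·BI·BK)
  ∠IBK = 90°

Step 5: From IB = 15, IK = 17, BK = 8, by the inverse law of cosines:
  cos(∠BIK) = (IB² + IK² - BK²) / (2·IB·IK)
  ∠BIK = 28.07°

Step 6: From IE = 15, IK = 17, EK = 8, by the inverse law of cosines:
  cos(∠EIK) = (IE² + IK² - EK²) / (2·IE·IK)
  ∠EIK = 28.07°

Step 7: From KB = 8, KI = 17, BI = 15, by the inverse law of cosines:
  cos(∠BKI) = (KB² + KI² - BI²) / (2·KB·KI)
  ∠BKI = 61.93°

Step 8: From KE = 8, KI = 17, EI = 15, by the inverse law of cosines:
  cos(∠EKI) = (KE² + KI² - EI²) / (2·KE·KI)
  ∠EKI = 61.93°

Step 9: From EI = 15, EK = 8, IK = 17, by the inverse law of cosines:
  cos(∠IEK) = (EI² + EK² - IK²) / (2·EI·EK)
  ∠IEK = 90°

Step 10: From AK = 10.84, KD = 14, and ∠AKD = 135°, by the law of cosines:
  AD² = AK² + KD² - 2·AK·KD·cos(135°) = 117.4 + 196 + 214.6 = 528
  AD ≈ 22.98

Step 11: From BH = 12.49, BI = 15, HI = 3, by the inverse law of cosines:
  cos(∠HBI) = (BH² + BI² - HI²) / (2·BH·BI)
  ∠HBI = 6.9°

Step 12: From KA = 10.84, KB = 8, AB = 17, by the inverse law of cosines:
  cos(∠AKB) = (KA² + KB² - AB²) / (2·KA·KB)
  ∠AKB = 128.34°

Step 13: From KC = 28.66, KI = 17, CI = 14, by the inverse law of cosines:
  cos(∠CKI) = (KC² + KI² - CI²) / (2·KC·KI)
  ∠CKI = 20.2°

Step 14: From AB = 17, AK = 10.84, BK = 8, by the inverse law of cosines:
  cos(∠BAK) = (AB² + AK² - BK²) / (2·AB·AK)
  ∠BAK = 21.66°

Step 15: From CI = 14, CK = 28.66, IK = 17, by the inverse law of cosines:
  cos(∠ICK) = (CI² + CK² - IK²) / (2·CI·CK)
  ∠ICK = 24.8°

Step 16: From HB = 12.49, HI = 3, BI = 15, by the inverse law of cosines:
  cos(∠BHI) = (HB² + HI² - BI²) / (2·HB·HI)
  ∠BHI = 143.1°

Step 17: From AD = 22.98, AK = 10.84, DK = 14, by the inverse law of cosines:
  cos(∠DAK) = (AD² + AK² - DK²) / (2·AD·AK)
  ∠DAK = 25.52°

Step 18: From DA = 22.98, DK = 14, AK = 10.84, by the inverse law of cosines:
  cos(∠ADK) = (DA² + DK² - AK²) / (2·DA·DK)
  ∠ADK = 19.48°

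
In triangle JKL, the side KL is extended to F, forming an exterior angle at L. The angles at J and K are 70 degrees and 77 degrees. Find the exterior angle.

By the exterior angle theorem, an exterior angle of a triangle equals the sum of the two remote interior angles.
Exterior angle = angle J + angle K
Exterior angle = 70 + 77 = 147 degrees

147 degrees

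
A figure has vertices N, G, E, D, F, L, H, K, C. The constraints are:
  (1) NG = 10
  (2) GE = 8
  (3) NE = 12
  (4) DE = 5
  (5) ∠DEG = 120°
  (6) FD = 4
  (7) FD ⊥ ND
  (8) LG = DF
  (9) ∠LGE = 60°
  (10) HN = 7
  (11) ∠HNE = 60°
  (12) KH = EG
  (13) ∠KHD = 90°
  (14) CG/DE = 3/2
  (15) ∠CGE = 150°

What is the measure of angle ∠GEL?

From the given relations: LG = DF = 4.
Step 1: By the law of cosines on triangle EGL: EL² = 8² + 4² − 2·8·4·cos(60°) = 48, so EL = 4·√3.
Step 2: By the inverse law of cosines on triangle GEL: cos(∠GEL) = (8² + (4·√3)² − 4²) / (2·8·4·√3) = 96/110.85 = 0.866, so ∠GEL = 30°.

Therefore, the measure of angle ∠GEL = 30°.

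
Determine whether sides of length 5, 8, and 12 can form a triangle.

For three segments to close into a triangle, no single side can be as long as the other two combined.
The longest side is 12, and 5 + 8 = 13 > 12.
A triangle can be formed.

Yes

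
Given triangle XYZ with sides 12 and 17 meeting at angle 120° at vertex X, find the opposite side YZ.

By the law of cosines: YZ^2 = XY^2 + XZ^2 - 2*XY*XZ*cos(X)
YZ^2 = 12^2 + 17^2 - 2*12*17*cos(120°)
YZ^2 = 144 + 289 - 408*(-1/2)
YZ^2 = 637
YZ = 7*sqrt(13)

7*sqrt(13)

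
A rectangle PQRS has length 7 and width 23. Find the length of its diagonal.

d = sqrt(7^2 + 23^2) = sqrt(578) = 17*sqrt(2)

17*sqrt(2)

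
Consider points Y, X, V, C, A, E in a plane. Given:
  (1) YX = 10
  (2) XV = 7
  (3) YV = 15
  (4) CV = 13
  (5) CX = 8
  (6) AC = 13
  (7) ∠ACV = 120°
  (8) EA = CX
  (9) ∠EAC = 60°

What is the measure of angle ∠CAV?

Step 1: By the law of cosines on triangle ACV: AV² = 13² + 13² − 2·13·13·cos(120°) = 507, so AV = 13·√3.
Step 2: By the inverse law of cosines on triangle CAV: cos(∠CAV) = (13² + (13·√3)² − 13²) / (2·13·13·√3) = 507/585.43 = 0.866, so ∠CAV = 30°.

Therefore, the measure of angle ∠CAV = 30°.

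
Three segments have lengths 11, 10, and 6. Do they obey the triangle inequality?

Sort the sides: 6, 10, 11.
It suffices to check that the sum of the two smallest exceeds the largest:
6 + 10 = 16 > 11. ✓
Yes, a valid triangle can be formed.

Yes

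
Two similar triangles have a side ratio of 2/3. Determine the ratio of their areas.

The ratio of areas of similar triangles equals the square of the side ratio.
Side ratio = 2:3
Area ratio = (2/3)^2 = 4/9 = 4:9

4:9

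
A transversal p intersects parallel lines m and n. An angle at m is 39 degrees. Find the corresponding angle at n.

Corresponding angles are equal: 39 degrees.

39 degrees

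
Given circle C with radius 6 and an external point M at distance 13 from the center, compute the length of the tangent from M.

The tangent, radius, and line from the external point to the center form a right triangle.
The right angle is where the tangent meets the radius.
By the Pythagorean theorem: tangent² + 6² = 13²
tangent² = 169 - 36 = 133
tangent = sqrt(133)

sqrt(133)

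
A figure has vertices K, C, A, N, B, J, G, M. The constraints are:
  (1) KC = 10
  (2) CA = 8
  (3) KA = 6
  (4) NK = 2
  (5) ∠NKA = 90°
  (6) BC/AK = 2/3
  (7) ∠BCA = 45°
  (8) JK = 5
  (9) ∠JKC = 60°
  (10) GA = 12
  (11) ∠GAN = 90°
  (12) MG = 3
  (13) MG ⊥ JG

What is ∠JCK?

Step 1: By the law of cosines on triangle CKJ: CJ² = 10² + 5² − 2·10·5·cos(60°) = 75, so CJ = 5·√3.
Step 2: By the inverse law of cosines on triangle JCK: cos(∠JCK) = ((5·√3)² + 10² − 5²) / (2·5·√3·10) = 150/173.21 = 0.866, so ∠JCK = 30°.

Therefore, the measure of angle ∠JCK = 30°.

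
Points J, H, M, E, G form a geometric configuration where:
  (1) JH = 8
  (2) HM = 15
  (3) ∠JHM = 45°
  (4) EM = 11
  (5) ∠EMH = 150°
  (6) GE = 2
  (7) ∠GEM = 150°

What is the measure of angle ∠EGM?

Step 1: By the law of cosines on triangle GEM: GM² = 2² + 11² − 2·2·11·cos(150°) = 163.11, so GM ≈ 12.77.
Step 2: By the inverse law of cosines on triangle EGM: cos(∠EGM) = (2² + 12.77² − 11²) / (2·2·12.77) = 46.11/51.09 = 0.9025, so ∠EGM = 25.51°.

Therefore, the measure of angle ∠EGM = 25.51°.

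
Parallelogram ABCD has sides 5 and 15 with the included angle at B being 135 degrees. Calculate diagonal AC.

Law of cosines: d^2 = 5^2 + 15^2 - 2(5)(15)cos(135°) = 75*sqrt(2) + 250, so d = 5*sqrt(3*sqrt(2) + 10).

5*sqrt(3*sqrt(2) + 10)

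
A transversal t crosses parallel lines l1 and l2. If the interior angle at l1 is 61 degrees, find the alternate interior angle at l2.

Alternate interior angles formed by parallel lines and a transversal are equal.
The given angle is 61 degrees.
The alternate interior angle = 61 degrees.

61 degrees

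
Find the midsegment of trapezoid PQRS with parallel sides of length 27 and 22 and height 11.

The midsegment of a trapezoid = (base1 + base2) / 2
midsegment = (27 + 22) / 2
midsegment = 49 / 2
midsegment = 49/2

49/2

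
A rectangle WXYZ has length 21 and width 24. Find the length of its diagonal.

d = sqrt(21^2 + 24^2) = sqrt(1017) = 3*sqrt(113)

3*sqrt(113)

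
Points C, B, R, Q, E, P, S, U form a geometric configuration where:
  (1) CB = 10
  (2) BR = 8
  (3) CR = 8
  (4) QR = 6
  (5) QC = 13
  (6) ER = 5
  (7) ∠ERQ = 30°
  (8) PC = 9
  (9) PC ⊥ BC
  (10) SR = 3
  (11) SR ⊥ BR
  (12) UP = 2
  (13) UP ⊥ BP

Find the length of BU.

Step 1: By the law of cosines on triangle BCP: BP² = 10² + 9² − 2·10·9·cos(90°) = 181, so BP = √181.
Step 2: By the law of cosines on triangle BPU: BU² = √181² + 2² − 2·√181·2·cos(90°) = 185, so BU = √185.

Therefore, the length of BU = √185.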